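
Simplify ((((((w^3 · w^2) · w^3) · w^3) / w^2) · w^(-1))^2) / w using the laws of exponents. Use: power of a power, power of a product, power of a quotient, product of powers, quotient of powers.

w^15

((((((w^3 · w^2) · w^3) · w^3) / w^2) · w^(-1))^2) / w
= ((((((w^3 · w^2) · w^3) · w^3) / w^2)^2) · ((w^(-1))^2)) / w    [power of a product]
= ((((((w^3 · w^2) · w^3) · w^3)^2) / ((w^2)^2)) · ((w^(-1))^2)) / w    [power of a quotient]
= ((((((w^3 · w^2) · w^3)^2) · ((w^3)^2)) / ((w^2)^2)) · ((w^(-1))^2)) / w    [power of a product]
= ((((((w^3 · w^2)^2) · ((w^3)^2)) · ((w^3)^2)) / ((w^2)^2)) · ((w^(-1))^2)) / w    [power of a product]
= (((((((w^3)^2) · ((w^2)^2)) · ((w^3)^2)) · ((w^3)^2)) / ((w^2)^2)) · ((w^(-1))^2)) / w    [power of a product]
= (((((w^6 · ((w^2)^2)) · ((w^3)^2)) · ((w^3)^2)) / ((w^2)^2)) · ((w^(-1))^2)) / w    [power of a power]
= (((((w^6 · w^4) · ((w^3)^2)) · ((w^3)^2)) / ((w^2)^2)) · ((w^(-1))^2)) / w    [power of a power]
= ((((w^10 · ((w^3)^2)) · ((w^3)^2)) / ((w^2)^2)) · ((w^(-1))^2)) / w    [product of powers]
= ((((w^10 · w^6) · ((w^3)^2)) / ((w^2)^2)) · ((w^(-1))^2)) / w    [power of a power]
= (((w^16 · ((w^3)^2)) / ((w^2)^2)) · ((w^(-1))^2)) / w    [product of powers]
= (((w^16 · w^6) / ((w^2)^2)) · ((w^(-1))^2)) / w    [power of a power]
= ((w^22 / ((w^2)^2)) · ((w^(-1))^2)) / w    [product of powers]
= ((w^22 / w^4) · ((w^(-1))^2)) / w    [power of a power]
= (w^18 · ((w^(-1))^2)) / w    [quotient of powers]
= (w^18 · w^(-2)) / w    [power of a power]
= w^16 / w    [product of powers]
= w^15    [quotient of powers]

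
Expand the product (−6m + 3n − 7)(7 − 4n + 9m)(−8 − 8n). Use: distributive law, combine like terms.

(−6m + 3n − 7)(7 − 4n + 9m)(−8 − 8n)
= (−42m + 24mn − 54m^2 + 21n − 12n^2 + 27mn − 49 + 28n − 63m)(−8 − 8n)    [distributive law]
= (−105m + 51mn − 54m^2 + 49n − 12n^2 − 49)(−8 − 8n)    [combine like terms]
= 840m + 840mn − 408mn − 408mn^2 + 432m^2 + 432m^2n − 392n − 392n^2 + 96n^2 + 96n^3 + 392 + 392n    [distributive law]
= 840m + 432mn − 408mn^2 + 432m^2 + 432m^2n − 296n^2 + 96n^3 + 392    [combine like terms]

840m + 432mn − 408mn^2 + 432m^2 + 432m^2n − 296n^2 + 96n^3 + 392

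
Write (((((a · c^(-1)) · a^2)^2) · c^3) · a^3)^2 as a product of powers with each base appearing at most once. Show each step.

a^18c^2

(((((a · c^(-1)) · a^2)^2) · c^3) · a^3)^2
= (((((a · c^(-1)) · a^2)^2) · c^3)^2) · ((a^3)^2)    [power of a product]
= (((((a · c^(-1)) · a^2)^2)^2) · ((c^3)^2)) · ((a^3)^2)    [power of a product]
= ((((a · c^(-1)) · a^2)^4) · ((c^3)^2)) · ((a^3)^2)    [power of a power]
= ((((a · c^(-1))^4) · ((a^2)^4)) · ((c^3)^2)) · ((a^3)^2)    [power of a product]
= ((((a^4) · ((c^(-1))^4)) · ((a^2)^4)) · ((c^3)^2)) · ((a^3)^2)    [power of a product]
= (((a^4 · c^(-4)) · ((a^2)^4)) · ((c^3)^2)) · ((a^3)^2)    [power of a power]
= (((a^4 · c^(-4)) · a^8) · ((c^3)^2)) · ((a^3)^2)    [power of a power]
= (((a^4 · c^(-4)) · a^8) · c^6) · ((a^3)^2)    [power of a power]
= (((a^4 · c^(-4)) · a^8) · c^6) · a^6    [power of a power]
= a^18c^2    [product of powers]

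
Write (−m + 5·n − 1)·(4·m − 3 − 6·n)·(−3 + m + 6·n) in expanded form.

(−m + 5·n − 1)·(4·m − 3 − 6·n)·(−3 + m + 6·n)
= (−4·m^2 + 3·m + 6·m·n + 20·m·n − 15·n − 30·n^2 − 4·m + 3 + 6·n)·(−3 + m + 6·n)    [distributive law]
= (−4·m^2 − m + 26·m·n − 9·n − 30·n^2 + 3)·(−3 + m + 6·n)    [combine like terms]
= 12·m^2 − 4·m^3 − 24·m^2·n + 3·m − m^2 − 6·m·n − 78·m·n + 26·m^2·n + 156·m·n^2 + 27·n − 9·m·n − 54·n^2 + 90·n^2 − 30·m·n^2 − 180·n^3 − 9 + 3·m + 18·n    [distributive law]
= 11·m^2 − 4·m^3 + 2·m^2·n + 6·m − 93·m·n + 126·m·n^2 + 45·n + 36·n^2 − 180·n^3 − 9    [combine like terms]

11·m^2 − 4·m^3 + 2·m^2·n + 6·m − 93·m·n + 126·m·n^2 + 45·n + 36·n^2 − 180·n^3 − 9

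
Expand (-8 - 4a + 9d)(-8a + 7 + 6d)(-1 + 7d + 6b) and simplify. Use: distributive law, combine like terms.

-36a + 348ad + 216ab + 56 - 407d - 336b + 51d² + 90bd - 32a² + 224a²d + 192a²b - 672ad² - 576abd + 378d³ + 324bd²

(-8 - 4a + 9d)(-8a + 7 + 6d)(-1 + 7d + 6b)
= (64a - 56 - 48d + 32a² - 28a - 24ad - 72ad + 63d + 54d²)(-1 + 7d + 6b)    [distributive law]
= (36a - 56 + 15d + 32a² - 96ad + 54d²)(-1 + 7d + 6b)    [combine like terms]
= -36a + 252ad + 216ab + 56 - 392d - 336b - 15d + 105d² + 90bd - 32a² + 224a²d + 192a²b + 96ad - 672ad² - 576abd - 54d² + 378d³ + 324bd²    [distributive law]
= -36a + 348ad + 216ab + 56 - 407d - 336b + 51d² + 90bd - 32a² + 224a²d + 192a²b - 672ad² - 576abd + 378d³ + 324bd²    [combine like terms]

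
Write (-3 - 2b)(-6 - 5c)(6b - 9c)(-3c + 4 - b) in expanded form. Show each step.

(-3 - 2b)(-6 - 5c)(6b - 9c)(-3c + 4 - b)
= (18 + 15c + 12b + 10bc)(6b - 9c)(-3c + 4 - b)    [distributive law]
= (108b - 162c + 90bc - 135c^2 + 72b^2 - 108bc + 60b^2c - 90bc^2)(-3c + 4 - b)    [distributive law]
= (108b - 162c - 18bc - 135c^2 + 72b^2 + 60b^2c - 90bc^2)(-3c + 4 - b)    [combine like terms]
= -324bc + 432b - 108b^2 + 486c^2 - 648c + 162bc + 54bc^2 - 72bc + 18b^2c + 405c^3 - 540c^2 + 135bc^2 - 216b^2c + 288b^2 - 72b^3 - 180b^2c^2 + 240b^2c - 60b^3c + 270bc^3 - 360bc^2 + 90b^2c^2    [distributive law]
= -234bc + 432b + 180b^2 - 54c^2 - 648c - 171bc^2 + 42b^2c + 405c^3 - 72b^3 - 90b^2c^2 - 60b^3c + 270bc^3    [combine like terms]

-234bc + 432b + 180b^2 - 54c^2 - 648c - 171bc^2 + 42b^2c + 405c^3 - 72b^3 - 90b^2c^2 - 60b^3c + 270bc^3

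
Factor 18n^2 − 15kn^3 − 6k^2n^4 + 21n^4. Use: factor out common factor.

18n^2 − 15kn^3 − 6k^2n^4 + 21n^4
= 3(6n^2 − 5kn^3 − 2k^2n^4 + 7n^4)    [factor out 3]
= 3n^2(6 − 5kn − 2k^2n^2 + 7n^2)    [factor out n^2]

3n^2(6 − 5kn − 2k^2n^2 + 7n^2)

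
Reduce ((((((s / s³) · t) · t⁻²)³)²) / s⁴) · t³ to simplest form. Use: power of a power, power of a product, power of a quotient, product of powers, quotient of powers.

((((((s / s³) · t) · t⁻²)³)²) / s⁴) · t³
= (((((s / s³) · t) · t⁻²)⁶) / s⁴) · t³    [power of a power]
= (((((s / s³) · t)⁶) · ((t⁻²)⁶)) / s⁴) · t³    [power of a product]
= (((((s / s³)⁶) · (t⁶)) · ((t⁻²)⁶)) / s⁴) · t³    [power of a product]
= (((((s⁶) / ((s³)⁶)) · (t⁶)) · ((t⁻²)⁶)) / s⁴) · t³    [power of a quotient]
= ((((s⁶ / s¹⁸) · (t⁶)) · ((t⁻²)⁶)) / s⁴) · t³    [power of a power]
= (((s⁻¹² · (t⁶)) · ((t⁻²)⁶)) / s⁴) · t³    [quotient of powers]
= (((s⁻¹² · t⁶) · t⁻¹²) / s⁴) · t³    [power of a power]
= s⁻¹⁶t⁻³    [quotient of powers; product of powers]

s⁻¹⁶t⁻³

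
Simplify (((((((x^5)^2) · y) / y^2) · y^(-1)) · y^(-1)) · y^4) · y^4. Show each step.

(((((((x^5)^2) · y) / y^2) · y^(-1)) · y^(-1)) · y^4) · y^4
= (((((x^10 · y) / y^2) · y^(-1)) · y^(-1)) · y^4) · y^4    [power of a power]
= x^10y^5    [quotient of powers; product of powers]

x^10y^5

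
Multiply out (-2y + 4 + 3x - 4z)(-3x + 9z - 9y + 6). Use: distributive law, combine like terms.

(-2y + 4 + 3x - 4z)(-3x + 9z - 9y + 6)
= 6xy - 18yz + 18y² - 12y - 12x + 36z - 36y + 24 - 9x² + 27xz - 27xy + 18x + 12xz - 36z² + 36yz - 24z    [distributive law]
= -21xy + 18yz + 18y² - 48y + 6x + 12z + 24 - 9x² + 39xz - 36z²    [combine like terms]

-21xy + 18yz + 18y² - 48y + 6x + 12z + 24 - 9x² + 39xz - 36z²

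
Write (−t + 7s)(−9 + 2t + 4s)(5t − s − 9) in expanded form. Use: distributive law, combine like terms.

(−t + 7s)(−9 + 2t + 4s)(5t − s − 9)
= (9t − 2t² − 4st − 63s + 14st + 28s²)(5t − s − 9)    [distributive law]
= (9t − 2t² + 10st − 63s + 28s²)(5t − s − 9)    [combine like terms]
= 45t² − 9st − 81t − 10t³ + 2st² + 18t² + 50st² − 10s²t − 90st − 315st + 63s² + 567s + 140s²t − 28s³ − 252s²    [distributive law]
= 63t² − 414st − 81t − 10t³ + 52st² + 130s²t − 189s² + 567s − 28s³    [combine like terms]

63t² − 414st − 81t − 10t³ + 52st² + 130s²t − 189s² + 567s − 28s³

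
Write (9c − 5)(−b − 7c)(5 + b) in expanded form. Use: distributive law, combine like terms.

−10bc − 9b^2c − 315c^2 − 63bc^2 + 25b + 5b^2 + 175c

(9c − 5)(−b − 7c)(5 + b)
= (−9bc − 63c^2 + 5b + 35c)(5 + b)    [distributive law]
= −45bc − 9b^2c − 315c^2 − 63bc^2 + 25b + 5b^2 + 175c + 35bc    [distributive law]
= −10bc − 9b^2c − 315c^2 − 63bc^2 + 25b + 5b^2 + 175c    [combine like terms]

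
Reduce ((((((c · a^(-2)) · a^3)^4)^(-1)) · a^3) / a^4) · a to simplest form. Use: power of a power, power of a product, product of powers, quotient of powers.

a^(-4)c^(-4)

((((((c · a^(-2)) · a^3)^4)^(-1)) · a^3) / a^4) · a
= (((((c · a^(-2)) · a^3)^(-4)) · a^3) / a^4) · a    [power of a power]
= (((((c · a^(-2))^(-4)) · ((a^3)^(-4))) · a^3) / a^4) · a    [power of a product]
= (((((c^(-4)) · ((a^(-2))^(-4))) · ((a^3)^(-4))) · a^3) / a^4) · a    [power of a product]
= ((((c^(-4) · a^8) · ((a^3)^(-4))) · a^3) / a^4) · a    [power of a power]
= ((((c^(-4) · a^8) · a^(-12)) · a^3) / a^4) · a    [power of a power]
= a^(-4)c^(-4)    [quotient of powers; product of powers]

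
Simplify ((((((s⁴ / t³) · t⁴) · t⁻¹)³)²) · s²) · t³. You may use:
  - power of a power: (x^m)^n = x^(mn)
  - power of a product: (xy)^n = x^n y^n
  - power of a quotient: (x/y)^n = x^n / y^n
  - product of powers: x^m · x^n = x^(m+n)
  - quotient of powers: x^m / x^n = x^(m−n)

s²⁶·t³

((((((s⁴ / t³) · t⁴) · t⁻¹)³)²) · s²) · t³
= (((((s⁴ / t³) · t⁴) · t⁻¹)⁶) · s²) · t³    [power of a power]
= (((((s⁴ / t³) · t⁴)⁶) · ((t⁻¹)⁶)) · s²) · t³    [power of a product]
= (((((s⁴ / t³)⁶) · ((t⁴)⁶)) · ((t⁻¹)⁶)) · s²) · t³    [power of a product]
= ((((((s⁴)⁶) / ((t³)⁶)) · ((t⁴)⁶)) · ((t⁻¹)⁶)) · s²) · t³    [power of a quotient]
= ((((s²⁴ / ((t³)⁶)) · ((t⁴)⁶)) · ((t⁻¹)⁶)) · s²) · t³    [power of a power]
= ((((s²⁴ / t¹⁸) · ((t⁴)⁶)) · ((t⁻¹)⁶)) · s²) · t³    [power of a power]
= ((((s²⁴ / t¹⁸) · t²⁴) · ((t⁻¹)⁶)) · s²) · t³    [power of a power]
= ((((s²⁴ / t¹⁸) · t²⁴) · t⁻⁶) · s²) · t³    [power of a power]
= s²⁶·t³    [quotient of powers; product of powers]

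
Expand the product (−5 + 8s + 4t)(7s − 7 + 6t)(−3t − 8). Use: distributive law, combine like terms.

(−5 + 8s + 4t)(7s − 7 + 6t)(−3t − 8)
= (−35s + 35 − 30t + 56s^2 − 56s + 48st + 28st − 28t + 24t^2)(−3t − 8)    [distributive law]
= (−91s + 35 − 58t + 56s^2 + 76st + 24t^2)(−3t − 8)    [combine like terms]
= 273st + 728s − 105t − 280 + 174t^2 + 464t − 168s^2t − 448s^2 − 228st^2 − 608st − 72t^3 − 192t^2    [distributive law]
= −335st + 728s + 359t − 280 − 18t^2 − 168s^2t − 448s^2 − 228st^2 − 72t^3    [combine like terms]

−335st + 728s + 359t − 280 − 18t^2 − 168s^2t − 448s^2 − 228st^2 − 72t^3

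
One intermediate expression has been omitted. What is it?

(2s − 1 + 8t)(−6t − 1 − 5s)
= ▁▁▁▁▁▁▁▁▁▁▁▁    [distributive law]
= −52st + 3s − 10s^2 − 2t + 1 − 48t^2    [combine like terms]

Applying distributive law to the line above:

−12st − 2s − 10s^2 + 6t + 1 + 5s − 48t^2 − 8t − 40st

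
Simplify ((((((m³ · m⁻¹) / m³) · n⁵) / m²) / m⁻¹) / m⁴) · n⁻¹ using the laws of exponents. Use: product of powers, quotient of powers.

m⁻⁶·n⁴

((((((m³ · m⁻¹) / m³) · n⁵) / m²) / m⁻¹) / m⁴) · n⁻¹
= (((((m² / m³) · n⁵) / m²) / m⁻¹) / m⁴) · n⁻¹    [product of powers]
= ((((m⁻¹ · n⁵) / m²) / m⁻¹) / m⁴) · n⁻¹    [quotient of powers]
= m⁻⁶·n⁴    [quotient of powers; product of powers]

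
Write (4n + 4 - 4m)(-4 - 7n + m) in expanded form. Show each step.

(4n + 4 - 4m)(-4 - 7n + m)
= -16n - 28n² + 4mn - 16 - 28n + 4m + 16m + 28mn - 4m²    [distributive law]
= -44n - 28n² + 32mn - 16 + 20m - 4m²    [combine like terms]

-44n - 28n² + 32mn - 16 + 20m - 4m²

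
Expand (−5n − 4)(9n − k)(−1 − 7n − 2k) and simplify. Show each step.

297n^2 + 315n^3 + 55kn^2 + 39kn − 10k^2n + 36n − 4k − 8k^2

(−5n − 4)(9n − k)(−1 − 7n − 2k)
= (−45n^2 + 5kn − 36n + 4k)(−1 − 7n − 2k)    [distributive law]
= 45n^2 + 315n^3 + 90kn^2 − 5kn − 35kn^2 − 10k^2n + 36n + 252n^2 + 72kn − 4k − 28kn − 8k^2    [distributive law]
= 297n^2 + 315n^3 + 55kn^2 + 39kn − 10k^2n + 36n − 4k − 8k^2    [combine like terms]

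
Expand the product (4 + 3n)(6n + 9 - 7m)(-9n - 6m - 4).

-531n^2 + 30mn - 528n - 104m - 144 + 168m^2 - 162n^3 + 81mn^2 + 126m^2n

(4 + 3n)(6n + 9 - 7m)(-9n - 6m - 4)
= (24n + 36 - 28m + 18n^2 + 27n - 21mn)(-9n - 6m - 4)    [distributive law]
= (51n + 36 - 28m + 18n^2 - 21mn)(-9n - 6m - 4)    [combine like terms]
= -459n^2 - 306mn - 204n - 324n - 216m - 144 + 252mn + 168m^2 + 112m - 162n^3 - 108mn^2 - 72n^2 + 189mn^2 + 126m^2n + 84mn    [distributive law]
= -531n^2 + 30mn - 528n - 104m - 144 + 168m^2 - 162n^3 + 81mn^2 + 126m^2n    [combine like terms]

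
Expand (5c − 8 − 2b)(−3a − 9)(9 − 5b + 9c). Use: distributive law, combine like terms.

(5c − 8 − 2b)(−3a − 9)(9 − 5b + 9c)
= (−15ac − 45c + 24a + 72 + 6ab + 18b)(9 − 5b + 9c)    [distributive law]
= −135ac + 75abc − 135ac² − 405c + 225bc − 405c² + 216a − 120ab + 216ac + 648 − 360b + 648c + 54ab − 30ab² + 54abc + 162b − 90b² + 162bc    [distributive law]
= 81ac + 129abc − 135ac² + 243c + 387bc − 405c² + 216a − 66ab + 648 − 198b − 30ab² − 90b²    [combine like terms]

81ac + 129abc − 135ac² + 243c + 387bc − 405c² + 216a − 66ab + 648 − 198b − 30ab² − 90b²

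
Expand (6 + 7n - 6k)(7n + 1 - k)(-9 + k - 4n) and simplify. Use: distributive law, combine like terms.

(6 + 7n - 6k)(7n + 1 - k)(-9 + k - 4n)
= (42n + 6 - 6k + 49n^2 + 7n - 7kn - 42kn - 6k + 6k^2)(-9 + k - 4n)    [distributive law]
= (49n + 6 - 12k + 49n^2 - 49kn + 6k^2)(-9 + k - 4n)    [combine like terms]
= -441n + 49kn - 196n^2 - 54 + 6k - 24n + 108k - 12k^2 + 48kn - 441n^2 + 49kn^2 - 196n^3 + 441kn - 49k^2n + 196kn^2 - 54k^2 + 6k^3 - 24k^2n    [distributive law]
= -465n + 538kn - 637n^2 - 54 + 114k - 66k^2 + 245kn^2 - 196n^3 - 73k^2n + 6k^3    [combine like terms]

-465n + 538kn - 637n^2 - 54 + 114k - 66k^2 + 245kn^2 - 196n^3 - 73k^2n + 6k^3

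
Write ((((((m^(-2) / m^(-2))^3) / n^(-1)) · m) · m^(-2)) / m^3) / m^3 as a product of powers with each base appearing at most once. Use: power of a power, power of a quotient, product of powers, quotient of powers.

m^(-7)·n

((((((m^(-2) / m^(-2))^3) / n^(-1)) · m) · m^(-2)) / m^3) / m^3
= (((((((m^(-2))^3) / ((m^(-2))^3)) / n^(-1)) · m) · m^(-2)) / m^3) / m^3    [power of a quotient]
= (((((m^(-6) / ((m^(-2))^3)) / n^(-1)) · m) · m^(-2)) / m^3) / m^3    [power of a power]
= (((((m^(-6) / m^(-6)) / n^(-1)) · m) · m^(-2)) / m^3) / m^3    [power of a power]
= ((((m^0 / n^(-1)) · m) · m^(-2)) / m^3) / m^3    [quotient of powers]
= m^(-7)·n    [quotient of powers; product of powers]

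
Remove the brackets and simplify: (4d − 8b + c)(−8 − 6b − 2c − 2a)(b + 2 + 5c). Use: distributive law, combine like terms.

−80bd − 64d − 176cd − 24b²d − 128bcd − 40c²d − 8abd − 16ad − 40acd + 160b² + 128b + 332bc + 48b³ + 250b²c + 48bc² + 16ab² + 32ab + 78abc − 16c − 44c² − 10c³ − 4ac − 10ac²

(4d − 8b + c)(−8 − 6b − 2c − 2a)(b + 2 + 5c)
= (−32d − 24bd − 8cd − 8ad + 64b + 48b² + 16bc + 16ab − 8c − 6bc − 2c² − 2ac)(b + 2 + 5c)    [distributive law]
= (−32d − 24bd − 8cd − 8ad + 64b + 48b² + 10bc + 16ab − 8c − 2c² − 2ac)(b + 2 + 5c)    [combine like terms]
= −32bd − 64d − 160cd − 24b²d − 48bd − 120bcd − 8bcd − 16cd − 40c²d − 8abd − 16ad − 40acd + 64b² + 128b + 320bc + 48b³ + 96b² + 240b²c + 10b²c + 20bc + 50bc² + 16ab² + 32ab + 80abc − 8bc − 16c − 40c² − 2bc² − 4c² − 10c³ − 2abc − 4ac − 10ac²    [distributive law]
= −80bd − 64d − 176cd − 24b²d − 128bcd − 40c²d − 8abd − 16ad − 40acd + 160b² + 128b + 332bc + 48b³ + 250b²c + 48bc² + 16ab² + 32ab + 78abc − 16c − 44c² − 10c³ − 4ac − 10ac²    [combine like terms]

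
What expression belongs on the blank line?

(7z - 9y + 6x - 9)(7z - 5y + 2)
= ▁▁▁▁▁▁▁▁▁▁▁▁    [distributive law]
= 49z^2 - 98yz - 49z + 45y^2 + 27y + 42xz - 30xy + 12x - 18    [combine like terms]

After distributive law, the bracketed line is:

49z^2 - 35yz + 14z - 63yz + 45y^2 - 18y + 42xz - 30xy + 12x - 63z + 45y - 18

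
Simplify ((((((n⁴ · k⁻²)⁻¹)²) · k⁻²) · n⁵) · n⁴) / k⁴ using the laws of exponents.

((((((n⁴ · k⁻²)⁻¹)²) · k⁻²) · n⁵) · n⁴) / k⁴
= (((((n⁴ · k⁻²)⁻²) · k⁻²) · n⁵) · n⁴) / k⁴    [power of a power]
= ((((((n⁴)⁻²) · ((k⁻²)⁻²)) · k⁻²) · n⁵) · n⁴) / k⁴    [power of a product]
= ((((n⁻⁸ · ((k⁻²)⁻²)) · k⁻²) · n⁵) · n⁴) / k⁴    [power of a power]
= ((((n⁻⁸ · k⁴) · k⁻²) · n⁵) · n⁴) / k⁴    [power of a power]
= k⁻²n    [quotient of powers; product of powers]

k⁻²n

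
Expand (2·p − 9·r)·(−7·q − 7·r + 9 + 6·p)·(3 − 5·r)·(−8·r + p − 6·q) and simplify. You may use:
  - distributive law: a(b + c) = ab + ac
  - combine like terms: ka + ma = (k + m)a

(2·p − 9·r)·(−7·q − 7·r + 9 + 6·p)·(3 − 5·r)·(−8·r + p − 6·q)
= (−14·p·q − 14·p·r + 18·p + 12·p^2 + 63·q·r + 63·r^2 − 81·r − 54·p·r)·(3 − 5·r)·(−8·r + p − 6·q)    [distributive law]
= (−14·p·q − 68·p·r + 18·p + 12·p^2 + 63·q·r + 63·r^2 − 81·r)·(3 − 5·r)·(−8·r + p − 6·q)    [combine like terms]
= (−42·p·q + 70·p·q·r − 204·p·r + 340·p·r^2 + 54·p − 90·p·r + 36·p^2 − 60·p^2·r + 189·q·r − 315·q·r^2 + 189·r^2 − 315·r^3 − 243·r + 405·r^2)·(−8·r + p − 6·q)    [distributive law]
= (−42·p·q + 70·p·q·r − 294·p·r + 340·p·r^2 + 54·p + 36·p^2 − 60·p^2·r + 189·q·r − 315·q·r^2 + 594·r^2 − 315·r^3 − 243·r)·(−8·r + p − 6·q)    [combine like terms]
= 336·p·q·r − 42·p^2·q + 252·p·q^2 − 560·p·q·r^2 + 70·p^2·q·r − 420·p·q^2·r + 2352·p·r^2 − 294·p^2·r + 1764·p·q·r − 2720·p·r^3 + 340·p^2·r^2 − 2040·p·q·r^2 − 432·p·r + 54·p^2 − 324·p·q − 288·p^2·r + 36·p^3 − 216·p^2·q + 480·p^2·r^2 − 60·p^3·r + 360·p^2·q·r − 1512·q·r^2 + 189·p·q·r − 1134·q^2·r + 2520·q·r^3 − 315·p·q·r^2 + 1890·q^2·r^2 − 4752·r^3 + 594·p·r^2 − 3564·q·r^2 + 2520·r^4 − 315·p·r^3 + 1890·q·r^3 + 1944·r^2 − 243·p·r + 1458·q·r    [distributive law]
= 2289·p·q·r − 258·p^2·q + 252·p·q^2 − 2915·p·q·r^2 + 430·p^2·q·r − 420·p·q^2·r + 2946·p·r^2 − 582·p^2·r − 3035·p·r^3 + 820·p^2·r^2 − 675·p·r + 54·p^2 − 324·p·q + 36·p^3 − 60·p^3·r − 5076·q·r^2 − 1134·q^2·r + 4410·q·r^3 + 1890·q^2·r^2 − 4752·r^3 + 2520·r^4 + 1944·r^2 + 1458·q·r    [combine like terms]

2289·p·q·r − 258·p^2·q + 252·p·q^2 − 2915·p·q·r^2 + 430·p^2·q·r − 420·p·q^2·r + 2946·p·r^2 − 582·p^2·r − 3035·p·r^3 + 820·p^2·r^2 − 675·p·r + 54·p^2 − 324·p·q + 36·p^3 − 60·p^3·r − 5076·q·r^2 − 1134·q^2·r + 4410·q·r^3 + 1890·q^2·r^2 − 4752·r^3 + 2520·r^4 + 1944·r^2 + 1458·q·r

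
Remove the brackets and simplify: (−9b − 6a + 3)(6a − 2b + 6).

(−9b − 6a + 3)(6a − 2b + 6)
= −54ab + 18b^2 − 54b − 36a^2 + 12ab − 36a + 18a − 6b + 18    [distributive law]
= −42ab + 18b^2 − 60b − 36a^2 − 18a + 18    [combine like terms]

−42ab + 18b^2 − 60b − 36a^2 − 18a + 18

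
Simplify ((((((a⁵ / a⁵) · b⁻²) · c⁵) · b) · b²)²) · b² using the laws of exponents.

b⁴c¹⁰

((((((a⁵ / a⁵) · b⁻²) · c⁵) · b) · b²)²) · b²
= ((((((a⁵ / a⁵) · b⁻²) · c⁵) · b)²) · ((b²)²)) · b²    [power of a product]
= ((((((a⁵ / a⁵) · b⁻²) · c⁵)²) · (b²)) · ((b²)²)) · b²    [power of a product]
= ((((((a⁵ / a⁵) · b⁻²)²) · ((c⁵)²)) · (b²)) · ((b²)²)) · b²    [power of a product]
= ((((((a⁵ / a⁵)²) · ((b⁻²)²)) · ((c⁵)²)) · (b²)) · ((b²)²)) · b²    [power of a product]
= (((((((a⁵)²) / ((a⁵)²)) · ((b⁻²)²)) · ((c⁵)²)) · (b²)) · ((b²)²)) · b²    [power of a quotient]
= (((((a¹⁰ / ((a⁵)²)) · ((b⁻²)²)) · ((c⁵)²)) · (b²)) · ((b²)²)) · b²    [power of a power]
= (((((a¹⁰ / a¹⁰) · ((b⁻²)²)) · ((c⁵)²)) · (b²)) · ((b²)²)) · b²    [power of a power]
= ((((a⁰ · ((b⁻²)²)) · ((c⁵)²)) · (b²)) · ((b²)²)) · b²    [quotient of powers]
= ((((a⁰ · b⁻⁴) · ((c⁵)²)) · (b²)) · ((b²)²)) · b²    [power of a power]
= ((((a⁰ · b⁻⁴) · c¹⁰) · (b²)) · ((b²)²)) · b²    [power of a power]
= ((((a⁰ · b⁻⁴) · c¹⁰) · b²) · b⁴) · b²    [power of a power]
= b⁴c¹⁰    [product of powers]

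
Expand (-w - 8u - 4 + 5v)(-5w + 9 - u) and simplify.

5w^2 + 11w + 41uw - 68u + 8u^2 - 36 - 25vw + 45v - 5uv

(-w - 8u - 4 + 5v)(-5w + 9 - u)
= 5w^2 - 9w + uw + 40uw - 72u + 8u^2 + 20w - 36 + 4u - 25vw + 45v - 5uv    [distributive law]
= 5w^2 + 11w + 41uw - 68u + 8u^2 - 36 - 25vw + 45v - 5uv    [combine like terms]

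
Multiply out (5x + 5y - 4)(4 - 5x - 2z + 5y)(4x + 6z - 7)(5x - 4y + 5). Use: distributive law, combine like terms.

(5x + 5y - 4)(4 - 5x - 2z + 5y)(4x + 6z - 7)(5x - 4y + 5)
= (20x - 25x² - 10xz + 25xy + 20y - 25xy - 10yz + 25y² - 16 + 20x + 8z - 20y)(4x + 6z - 7)(5x - 4y + 5)    [distributive law]
= (40x - 25x² - 10xz - 10yz + 25y² - 16 + 8z)(4x + 6z - 7)(5x - 4y + 5)    [combine like terms]
= (160x² + 240xz - 280x - 100x³ - 150x²z + 175x² - 40x²z - 60xz² + 70xz - 40xyz - 60yz² + 70yz + 100xy² + 150y²z - 175y² - 64x - 96z + 112 + 32xz + 48z² - 56z)(5x - 4y + 5)    [distributive law]
= (335x² + 342xz - 344x - 100x³ - 190x²z - 60xz² - 40xyz - 60yz² + 70yz + 100xy² + 150y²z - 175y² - 152z + 112 + 48z²)(5x - 4y + 5)    [combine like terms]
= 1675x³ - 1340x²y + 1675x² + 1710x²z - 1368xyz + 1710xz - 1720x² + 1376xy - 1720x - 500x⁴ + 400x³y - 500x³ - 950x³z + 760x²yz - 950x²z - 300x²z² + 240xyz² - 300xz² - 200x²yz + 160xy²z - 200xyz - 300xyz² + 240y²z² - 300yz² + 350xyz - 280y²z + 350yz + 500x²y² - 400xy³ + 500xy² + 750xy²z - 600y³z + 750y²z - 875xy² + 700y³ - 875y² - 760xz + 608yz - 760z + 560x - 448y + 560 + 240xz² - 192yz² + 240z²    [distributive law]
= 1175x³ - 1340x²y - 45x² + 760x²z - 1218xyz + 950xz + 1376xy - 1160x - 500x⁴ + 400x³y - 950x³z + 560x²yz - 300x²z² - 60xyz² - 60xz² + 910xy²z + 240y²z² - 492yz² + 470y²z + 958yz + 500x²y² - 400xy³ - 375xy² - 600y³z + 700y³ - 875y² - 760z - 448y + 560 + 240z²    [combine like terms]

1175x³ - 1340x²y - 45x² + 760x²z - 1218xyz + 950xz + 1376xy - 1160x - 500x⁴ + 400x³y - 950x³z + 560x²yz - 300x²z² - 60xyz² - 60xz² + 910xy²z + 240y²z² - 492yz² + 470y²z + 958yz + 500x²y² - 400xy³ - 375xy² - 600y³z + 700y³ - 875y² - 760z - 448y + 560 + 240z²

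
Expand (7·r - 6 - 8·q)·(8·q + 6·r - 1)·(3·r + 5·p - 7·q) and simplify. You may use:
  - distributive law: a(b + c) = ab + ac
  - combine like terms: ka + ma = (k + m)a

-270·q·r² + 40·p·q·r - 248·q²·r + 126·r³ + 210·p·r² - 129·r² - 215·p·r + 181·q·r - 200·p·q + 280·q² + 18·r + 30·p - 42·q - 320·p·q² + 448·q³

(7·r - 6 - 8·q)·(8·q + 6·r - 1)·(3·r + 5·p - 7·q)
= (56·q·r + 42·r² - 7·r - 48·q - 36·r + 6 - 64·q² - 48·q·r + 8·q)·(3·r + 5·p - 7·q)    [distributive law]
= (8·q·r + 42·r² - 43·r - 40·q + 6 - 64·q²)·(3·r + 5·p - 7·q)    [combine like terms]
= 24·q·r² + 40·p·q·r - 56·q²·r + 126·r³ + 210·p·r² - 294·q·r² - 129·r² - 215·p·r + 301·q·r - 120·q·r - 200·p·q + 280·q² + 18·r + 30·p - 42·q - 192·q²·r - 320·p·q² + 448·q³    [distributive law]
= -270·q·r² + 40·p·q·r - 248·q²·r + 126·r³ + 210·p·r² - 129·r² - 215·p·r + 181·q·r - 200·p·q + 280·q² + 18·r + 30·p - 42·q - 320·p·q² + 448·q³    [combine like terms]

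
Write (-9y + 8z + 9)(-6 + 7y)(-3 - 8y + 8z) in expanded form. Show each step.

81y - 747y² + 1152yz + 504y³ - 952y²z - 288z - 384z² + 448yz² + 162

(-9y + 8z + 9)(-6 + 7y)(-3 - 8y + 8z)
= (54y - 63y² - 48z + 56yz - 54 + 63y)(-3 - 8y + 8z)    [distributive law]
= (117y - 63y² - 48z + 56yz - 54)(-3 - 8y + 8z)    [combine like terms]
= -351y - 936y² + 936yz + 189y² + 504y³ - 504y²z + 144z + 384yz - 384z² - 168yz - 448y²z + 448yz² + 162 + 432y - 432z    [distributive law]
= 81y - 747y² + 1152yz + 504y³ - 952y²z - 288z - 384z² + 448yz² + 162    [combine like terms]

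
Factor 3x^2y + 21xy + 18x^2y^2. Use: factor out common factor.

3x^2y + 21xy + 18x^2y^2
= 3(x^2y + 7xy + 6x^2y^2)    [factor out 3]
= 3xy(x + 7 + 6xy)    [factor out xy]

3xy(x + 7 + 6xy)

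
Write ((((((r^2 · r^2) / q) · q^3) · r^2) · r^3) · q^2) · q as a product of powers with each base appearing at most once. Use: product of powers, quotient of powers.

q^5r^9

((((((r^2 · r^2) / q) · q^3) · r^2) · r^3) · q^2) · q
= (((((r^4 / q) · q^3) · r^2) · r^3) · q^2) · q    [product of powers]
= q^5r^9    [quotient of powers; product of powers]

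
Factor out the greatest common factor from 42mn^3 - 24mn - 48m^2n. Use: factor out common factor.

6mn(7n^2 - 4 - 8m)

42mn^3 - 24mn - 48m^2n
= 6(7mn^3 - 4mn - 8m^2n)    [factor out 6]
= 6mn(7n^2 - 4 - 8m)    [factor out mn]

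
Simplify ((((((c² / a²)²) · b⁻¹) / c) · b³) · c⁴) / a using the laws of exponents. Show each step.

a⁻⁵·b²·c⁷

((((((c² / a²)²) · b⁻¹) / c) · b³) · c⁴) / a
= (((((((c²)²) / ((a²)²)) · b⁻¹) / c) · b³) · c⁴) / a    [power of a quotient]
= (((((c⁴ / ((a²)²)) · b⁻¹) / c) · b³) · c⁴) / a    [power of a power]
= (((((c⁴ / a⁴) · b⁻¹) / c) · b³) · c⁴) / a    [power of a power]
= a⁻⁵·b²·c⁷    [quotient of powers; product of powers]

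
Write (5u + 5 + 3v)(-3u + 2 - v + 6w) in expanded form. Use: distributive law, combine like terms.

-15u^2 - 5u - 14uv + 30uw + 10 + v + 30w - 3v^2 + 18vw

(5u + 5 + 3v)(-3u + 2 - v + 6w)
= -15u^2 + 10u - 5uv + 30uw - 15u + 10 - 5v + 30w - 9uv + 6v - 3v^2 + 18vw    [distributive law]
= -15u^2 - 5u - 14uv + 30uw + 10 + v + 30w - 3v^2 + 18vw    [combine like terms]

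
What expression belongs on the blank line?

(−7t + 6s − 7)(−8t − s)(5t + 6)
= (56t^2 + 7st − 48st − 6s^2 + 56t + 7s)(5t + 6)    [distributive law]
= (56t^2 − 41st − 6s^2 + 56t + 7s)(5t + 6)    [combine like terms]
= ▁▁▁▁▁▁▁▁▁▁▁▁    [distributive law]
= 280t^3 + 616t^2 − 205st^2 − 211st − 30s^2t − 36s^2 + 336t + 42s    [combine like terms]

Applying distributive law to the line above:

280t^3 + 336t^2 − 205st^2 − 246st − 30s^2t − 36s^2 + 280t^2 + 336t + 35st + 42s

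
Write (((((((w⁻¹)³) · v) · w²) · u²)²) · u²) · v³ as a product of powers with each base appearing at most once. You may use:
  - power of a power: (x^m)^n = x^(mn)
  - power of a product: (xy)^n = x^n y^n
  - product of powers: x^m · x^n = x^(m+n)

(((((((w⁻¹)³) · v) · w²) · u²)²) · u²) · v³
= (((((((w⁻¹)³) · v) · w²)²) · ((u²)²)) · u²) · v³    [power of a product]
= (((((((w⁻¹)³) · v)²) · ((w²)²)) · ((u²)²)) · u²) · v³    [power of a product]
= (((((((w⁻¹)³)²) · (v²)) · ((w²)²)) · ((u²)²)) · u²) · v³    [power of a product]
= ((((((w⁻¹)⁶) · (v²)) · ((w²)²)) · ((u²)²)) · u²) · v³    [power of a power]
= ((((w⁻⁶ · (v²)) · ((w²)²)) · ((u²)²)) · u²) · v³    [power of a power]
= ((((w⁻⁶ · v²) · w⁴) · ((u²)²)) · u²) · v³    [power of a power]
= ((((w⁻⁶ · v²) · w⁴) · u⁴) · u²) · v³    [power of a power]
= u⁶v⁵w⁻²    [product of powers]

u⁶v⁵w⁻²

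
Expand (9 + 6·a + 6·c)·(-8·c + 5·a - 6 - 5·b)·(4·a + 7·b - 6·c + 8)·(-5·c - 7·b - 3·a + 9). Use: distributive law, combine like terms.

1602·a·c^2 + 7779·a·b·c - 1758·a^2·c - 3330·a·c + 378·b·c^2 + 4767·b^2·c + 936·b·c + 1272·c^3 + 5076·c^2 - 2700·c - 51·a^2·b + 252·a^3 + 2916·a^2 + 1554·a·b^2 + 9·a·b + 2331·b^2 - 3618·b - 3888 + 2205·b^3 + 1512·a^2·c^2 + 1512·a^2·b·c + 156·a^3·c + 1386·a·b·c^2 + 2142·a·b^2·c - 444·a·c^3 - 1110·a^3·b - 360·a^4 + 1470·a·b^3 - 1236·b·c^3 + 2142·b^2·c^2 - 1440·c^4 + 1470·b^3·c

(9 + 6·a + 6·c)·(-8·c + 5·a - 6 - 5·b)·(4·a + 7·b - 6·c + 8)·(-5·c - 7·b - 3·a + 9)
= (-72·c + 45·a - 54 - 45·b - 48·a·c + 30·a^2 - 36·a - 30·a·b - 48·c^2 + 30·a·c - 36·c - 30·b·c)·(4·a + 7·b - 6·c + 8)·(-5·c - 7·b - 3·a + 9)    [distributive law]
= (-108·c + 9·a - 54 - 45·b - 18·a·c + 30·a^2 - 30·a·b - 48·c^2 - 30·b·c)·(4·a + 7·b - 6·c + 8)·(-5·c - 7·b - 3·a + 9)    [combine like terms]
= (-432·a·c - 756·b·c + 648·c^2 - 864·c + 36·a^2 + 63·a·b - 54·a·c + 72·a - 216·a - 378·b + 324·c - 432 - 180·a·b - 315·b^2 + 270·b·c - 360·b - 72·a^2·c - 126·a·b·c + 108·a·c^2 - 144·a·c + 120·a^3 + 210·a^2·b - 180·a^2·c + 240·a^2 - 120·a^2·b - 210·a·b^2 + 180·a·b·c - 240·a·b - 192·a·c^2 - 336·b·c^2 + 288·c^3 - 384·c^2 - 120·a·b·c - 210·b^2·c + 180·b·c^2 - 240·b·c)·(-5·c - 7·b - 3·a + 9)    [distributive law]
= (-630·a·c - 726·b·c + 264·c^2 - 540·c + 276·a^2 - 357·a·b - 144·a - 738·b - 432 - 315·b^2 - 252·a^2·c - 66·a·b·c - 84·a·c^2 + 120·a^3 + 90·a^2·b - 210·a·b^2 - 156·b·c^2 + 288·c^3 - 210·b^2·c)·(-5·c - 7·b - 3·a + 9)    [combine like terms]
= 3150·a·c^2 + 4410·a·b·c + 1890·a^2·c - 5670·a·c + 3630·b·c^2 + 5082·b^2·c + 2178·a·b·c - 6534·b·c - 1320·c^3 - 1848·b·c^2 - 792·a·c^2 + 2376·c^2 + 2700·c^2 + 3780·b·c + 1620·a·c - 4860·c - 1380·a^2·c - 1932·a^2·b - 828·a^3 + 2484·a^2 + 1785·a·b·c + 2499·a·b^2 + 1071·a^2·b - 3213·a·b + 720·a·c + 1008·a·b + 432·a^2 - 1296·a + 3690·b·c + 5166·b^2 + 2214·a·b - 6642·b + 2160·c + 3024·b + 1296·a - 3888 + 1575·b^2·c + 2205·b^3 + 945·a·b^2 - 2835·b^2 + 1260·a^2·c^2 + 1764·a^2·b·c + 756·a^3·c - 2268·a^2·c + 330·a·b·c^2 + 462·a·b^2·c + 198·a^2·b·c - 594·a·b·c + 420·a·c^3 + 588·a·b·c^2 + 252·a^2·c^2 - 756·a·c^2 - 600·a^3·c - 840·a^3·b - 360·a^4 + 1080·a^3 - 450·a^2·b·c - 630·a^2·b^2 - 270·a^3·b + 810·a^2·b + 1050·a·b^2·c + 1470·a·b^3 + 630·a^2·b^2 - 1890·a·b^2 + 780·b·c^3 + 1092·b^2·c^2 + 468·a·b·c^2 - 1404·b·c^2 - 1440·c^4 - 2016·b·c^3 - 864·a·c^3 + 2592·c^3 + 1050·b^2·c^2 + 1470·b^3·c + 630·a·b^2·c - 1890·b^2·c    [distributive law]
= 1602·a·c^2 + 7779·a·b·c - 1758·a^2·c - 3330·a·c + 378·b·c^2 + 4767·b^2·c + 936·b·c + 1272·c^3 + 5076·c^2 - 2700·c - 51·a^2·b + 252·a^3 + 2916·a^2 + 1554·a·b^2 + 9·a·b + 2331·b^2 - 3618·b - 3888 + 2205·b^3 + 1512·a^2·c^2 + 1512·a^2·b·c + 156·a^3·c + 1386·a·b·c^2 + 2142·a·b^2·c - 444·a·c^3 - 1110·a^3·b - 360·a^4 + 1470·a·b^3 - 1236·b·c^3 + 2142·b^2·c^2 - 1440·c^4 + 1470·b^3·c    [combine like terms]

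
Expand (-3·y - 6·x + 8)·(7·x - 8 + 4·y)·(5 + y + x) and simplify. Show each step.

(-3·y - 6·x + 8)·(7·x - 8 + 4·y)·(5 + y + x)
= (-21·x·y + 24·y - 12·y^2 - 42·x^2 + 48·x - 24·x·y + 56·x - 64 + 32·y)·(5 + y + x)    [distributive law]
= (-45·x·y + 56·y - 12·y^2 - 42·x^2 + 104·x - 64)·(5 + y + x)    [combine like terms]
= -225·x·y - 45·x·y^2 - 45·x^2·y + 280·y + 56·y^2 + 56·x·y - 60·y^2 - 12·y^3 - 12·x·y^2 - 210·x^2 - 42·x^2·y - 42·x^3 + 520·x + 104·x·y + 104·x^2 - 320 - 64·y - 64·x    [distributive law]
= -65·x·y - 57·x·y^2 - 87·x^2·y + 216·y - 4·y^2 - 12·y^3 - 106·x^2 - 42·x^3 + 456·x - 320    [combine like terms]

-65·x·y - 57·x·y^2 - 87·x^2·y + 216·y - 4·y^2 - 12·y^3 - 106·x^2 - 42·x^3 + 456·x - 320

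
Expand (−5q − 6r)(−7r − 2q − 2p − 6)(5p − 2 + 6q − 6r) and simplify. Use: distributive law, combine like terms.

(−5q − 6r)(−7r − 2q − 2p − 6)(5p − 2 + 6q − 6r)
= (35qr + 10q^2 + 10pq + 30q + 42r^2 + 12qr + 12pr + 36r)(5p − 2 + 6q − 6r)    [distributive law]
= (47qr + 10q^2 + 10pq + 30q + 42r^2 + 12pr + 36r)(5p − 2 + 6q − 6r)    [combine like terms]
= 235pqr − 94qr + 282q^2r − 282qr^2 + 50pq^2 − 20q^2 + 60q^3 − 60q^2r + 50p^2q − 20pq + 60pq^2 − 60pqr + 150pq − 60q + 180q^2 − 180qr + 210pr^2 − 84r^2 + 252qr^2 − 252r^3 + 60p^2r − 24pr + 72pqr − 72pr^2 + 180pr − 72r + 216qr − 216r^2    [distributive law]
= 247pqr − 58qr + 222q^2r − 30qr^2 + 110pq^2 + 160q^2 + 60q^3 + 50p^2q + 130pq − 60q + 138pr^2 − 300r^2 − 252r^3 + 60p^2r + 156pr − 72r    [combine like terms]

247pqr − 58qr + 222q^2r − 30qr^2 + 110pq^2 + 160q^2 + 60q^3 + 50p^2q + 130pq − 60q + 138pr^2 − 300r^2 − 252r^3 + 60p^2r + 156pr − 72r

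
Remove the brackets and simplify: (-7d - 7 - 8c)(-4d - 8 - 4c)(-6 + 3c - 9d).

(-7d - 7 - 8c)(-4d - 8 - 4c)(-6 + 3c - 9d)
= (28d^2 + 56d + 28cd + 28d + 56 + 28c + 32cd + 64c + 32c^2)(-6 + 3c - 9d)    [distributive law]
= (28d^2 + 84d + 60cd + 56 + 92c + 32c^2)(-6 + 3c - 9d)    [combine like terms]
= -168d^2 + 84cd^2 - 252d^3 - 504d + 252cd - 756d^2 - 360cd + 180c^2d - 540cd^2 - 336 + 168c - 504d - 552c + 276c^2 - 828cd - 192c^2 + 96c^3 - 288c^2d    [distributive law]
= -924d^2 - 456cd^2 - 252d^3 - 1008d - 936cd - 108c^2d - 336 - 384c + 84c^2 + 96c^3    [combine like terms]

-924d^2 - 456cd^2 - 252d^3 - 1008d - 936cd - 108c^2d - 336 - 384c + 84c^2 + 96c^3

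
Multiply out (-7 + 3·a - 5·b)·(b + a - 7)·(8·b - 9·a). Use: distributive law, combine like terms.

(-7 + 3·a - 5·b)·(b + a - 7)·(8·b - 9·a)
= (-7·b - 7·a + 49 + 3·a·b + 3·a^2 - 21·a - 5·b^2 - 5·a·b + 35·b)·(8·b - 9·a)    [distributive law]
= (28·b - 28·a + 49 - 2·a·b + 3·a^2 - 5·b^2)·(8·b - 9·a)    [combine like terms]
= 224·b^2 - 252·a·b - 224·a·b + 252·a^2 + 392·b - 441·a - 16·a·b^2 + 18·a^2·b + 24·a^2·b - 27·a^3 - 40·b^3 + 45·a·b^2    [distributive law]
= 224·b^2 - 476·a·b + 252·a^2 + 392·b - 441·a + 29·a·b^2 + 42·a^2·b - 27·a^3 - 40·b^3    [combine like terms]

224·b^2 - 476·a·b + 252·a^2 + 392·b - 441·a + 29·a·b^2 + 42·a^2·b - 27·a^3 - 40·b^3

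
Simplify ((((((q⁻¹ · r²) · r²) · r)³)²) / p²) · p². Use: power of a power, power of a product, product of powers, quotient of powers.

q⁻⁶r³⁰

((((((q⁻¹ · r²) · r²) · r)³)²) / p²) · p²
= (((((q⁻¹ · r²) · r²) · r)⁶) / p²) · p²    [power of a power]
= (((((q⁻¹ · r²) · r²)⁶) · (r⁶)) / p²) · p²    [power of a product]
= (((((q⁻¹ · r²)⁶) · ((r²)⁶)) · (r⁶)) / p²) · p²    [power of a product]
= ((((((q⁻¹)⁶) · ((r²)⁶)) · ((r²)⁶)) · (r⁶)) / p²) · p²    [power of a product]
= ((((q⁻⁶ · ((r²)⁶)) · ((r²)⁶)) · (r⁶)) / p²) · p²    [power of a power]
= ((((q⁻⁶ · r¹²) · ((r²)⁶)) · (r⁶)) / p²) · p²    [power of a power]
= ((((q⁻⁶ · r¹²) · r¹²) · (r⁶)) / p²) · p²    [power of a power]
= q⁻⁶r³⁰    [quotient of powers; product of powers]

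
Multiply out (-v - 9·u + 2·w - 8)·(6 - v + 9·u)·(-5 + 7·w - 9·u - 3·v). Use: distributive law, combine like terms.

(-v - 9·u + 2·w - 8)·(6 - v + 9·u)·(-5 + 7·w - 9·u - 3·v)
= (-6·v + v^2 - 9·u·v - 54·u + 9·u·v - 81·u^2 + 12·w - 2·v·w + 18·u·w - 48 + 8·v - 72·u)·(-5 + 7·w - 9·u - 3·v)    [distributive law]
= (2·v + v^2 - 126·u - 81·u^2 + 12·w - 2·v·w + 18·u·w - 48)·(-5 + 7·w - 9·u - 3·v)    [combine like terms]
= -10·v + 14·v·w - 18·u·v - 6·v^2 - 5·v^2 + 7·v^2·w - 9·u·v^2 - 3·v^3 + 630·u - 882·u·w + 1134·u^2 + 378·u·v + 405·u^2 - 567·u^2·w + 729·u^3 + 243·u^2·v - 60·w + 84·w^2 - 108·u·w - 36·v·w + 10·v·w - 14·v·w^2 + 18·u·v·w + 6·v^2·w - 90·u·w + 126·u·w^2 - 162·u^2·w - 54·u·v·w + 240 - 336·w + 432·u + 144·v    [distributive law]
= 134·v - 12·v·w + 360·u·v - 11·v^2 + 13·v^2·w - 9·u·v^2 - 3·v^3 + 1062·u - 1080·u·w + 1539·u^2 - 729·u^2·w + 729·u^3 + 243·u^2·v - 396·w + 84·w^2 - 14·v·w^2 - 36·u·v·w + 126·u·w^2 + 240    [combine like terms]

134·v - 12·v·w + 360·u·v - 11·v^2 + 13·v^2·w - 9·u·v^2 - 3·v^3 + 1062·u - 1080·u·w + 1539·u^2 - 729·u^2·w + 729·u^3 + 243·u^2·v - 396·w + 84·w^2 - 14·v·w^2 - 36·u·v·w + 126·u·w^2 + 240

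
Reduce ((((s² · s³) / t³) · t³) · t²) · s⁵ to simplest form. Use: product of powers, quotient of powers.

s¹⁰t²

((((s² · s³) / t³) · t³) · t²) · s⁵
= (((s⁵ / t³) · t³) · t²) · s⁵    [product of powers]
= s¹⁰t²    [quotient of powers; product of powers]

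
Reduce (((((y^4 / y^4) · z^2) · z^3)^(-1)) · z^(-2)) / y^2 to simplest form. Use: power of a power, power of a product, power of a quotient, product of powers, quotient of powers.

y^(-2)z^(-7)

(((((y^4 / y^4) · z^2) · z^3)^(-1)) · z^(-2)) / y^2
= (((((y^4 / y^4) · z^2)^(-1)) · ((z^3)^(-1))) · z^(-2)) / y^2    [power of a product]
= (((((y^4 / y^4)^(-1)) · ((z^2)^(-1))) · ((z^3)^(-1))) · z^(-2)) / y^2    [power of a product]
= ((((((y^4)^(-1)) / ((y^4)^(-1))) · ((z^2)^(-1))) · ((z^3)^(-1))) · z^(-2)) / y^2    [power of a quotient]
= ((((y^(-4) / ((y^4)^(-1))) · ((z^2)^(-1))) · ((z^3)^(-1))) · z^(-2)) / y^2    [power of a power]
= ((((y^(-4) / y^(-4)) · ((z^2)^(-1))) · ((z^3)^(-1))) · z^(-2)) / y^2    [power of a power]
= (((y^0 · ((z^2)^(-1))) · ((z^3)^(-1))) · z^(-2)) / y^2    [quotient of powers]
= (((y^0 · z^(-2)) · ((z^3)^(-1))) · z^(-2)) / y^2    [power of a power]
= (((y^0 · z^(-2)) · z^(-3)) · z^(-2)) / y^2    [power of a power]
= y^(-2)z^(-7)    [quotient of powers; product of powers]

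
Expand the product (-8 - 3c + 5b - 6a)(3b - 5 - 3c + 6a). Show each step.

(-8 - 3c + 5b - 6a)(3b - 5 - 3c + 6a)
= -24b + 40 + 24c - 48a - 9bc + 15c + 9c² - 18ac + 15b² - 25b - 15bc + 30ab - 18ab + 30a + 18ac - 36a²    [distributive law]
= -49b + 40 + 39c - 18a - 24bc + 9c² + 15b² + 12ab - 36a²    [combine like terms]

-49b + 40 + 39c - 18a - 24bc + 9c² + 15b² + 12ab - 36a²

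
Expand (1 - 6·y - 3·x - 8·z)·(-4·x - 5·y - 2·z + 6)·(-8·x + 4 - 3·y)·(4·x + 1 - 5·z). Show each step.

(1 - 6·y - 3·x - 8·z)·(-4·x - 5·y - 2·z + 6)·(-8·x + 4 - 3·y)·(4·x + 1 - 5·z)
= (-4·x - 5·y - 2·z + 6 + 24·x·y + 30·y^2 + 12·y·z - 36·y + 12·x^2 + 15·x·y + 6·x·z - 18·x + 32·x·z + 40·y·z + 16·z^2 - 48·z)·(-8·x + 4 - 3·y)·(4·x + 1 - 5·z)    [distributive law]
= (-22·x - 41·y - 50·z + 6 + 39·x·y + 30·y^2 + 52·y·z + 12·x^2 + 38·x·z + 16·z^2)·(-8·x + 4 - 3·y)·(4·x + 1 - 5·z)    [combine like terms]
= (176·x^2 - 88·x + 66·x·y + 328·x·y - 164·y + 123·y^2 + 400·x·z - 200·z + 150·y·z - 48·x + 24 - 18·y - 312·x^2·y + 156·x·y - 117·x·y^2 - 240·x·y^2 + 120·y^2 - 90·y^3 - 416·x·y·z + 208·y·z - 156·y^2·z - 96·x^3 + 48·x^2 - 36·x^2·y - 304·x^2·z + 152·x·z - 114·x·y·z - 128·x·z^2 + 64·z^2 - 48·y·z^2)·(4·x + 1 - 5·z)    [distributive law]
= (224·x^2 - 136·x + 550·x·y - 182·y + 243·y^2 + 552·x·z - 200·z + 358·y·z + 24 - 348·x^2·y - 357·x·y^2 - 90·y^3 - 530·x·y·z - 156·y^2·z - 96·x^3 - 304·x^2·z - 128·x·z^2 + 64·z^2 - 48·y·z^2)·(4·x + 1 - 5·z)    [combine like terms]
= 896·x^3 + 224·x^2 - 1120·x^2·z - 544·x^2 - 136·x + 680·x·z + 2200·x^2·y + 550·x·y - 2750·x·y·z - 728·x·y - 182·y + 910·y·z + 972·x·y^2 + 243·y^2 - 1215·y^2·z + 2208·x^2·z + 552·x·z - 2760·x·z^2 - 800·x·z - 200·z + 1000·z^2 + 1432·x·y·z + 358·y·z - 1790·y·z^2 + 96·x + 24 - 120·z - 1392·x^3·y - 348·x^2·y + 1740·x^2·y·z - 1428·x^2·y^2 - 357·x·y^2 + 1785·x·y^2·z - 360·x·y^3 - 90·y^3 + 450·y^3·z - 2120·x^2·y·z - 530·x·y·z + 2650·x·y·z^2 - 624·x·y^2·z - 156·y^2·z + 780·y^2·z^2 - 384·x^4 - 96·x^3 + 480·x^3·z - 1216·x^3·z - 304·x^2·z + 1520·x^2·z^2 - 512·x^2·z^2 - 128·x·z^2 + 640·x·z^3 + 256·x·z^2 + 64·z^2 - 320·z^3 - 192·x·y·z^2 - 48·y·z^2 + 240·y·z^3    [distributive law]
= 800·x^3 - 320·x^2 + 784·x^2·z - 40·x + 432·x·z + 1852·x^2·y - 178·x·y - 1848·x·y·z - 182·y + 1268·y·z + 615·x·y^2 + 243·y^2 - 1371·y^2·z - 2632·x·z^2 - 320·z + 1064·z^2 - 1838·y·z^2 + 24 - 1392·x^3·y - 380·x^2·y·z - 1428·x^2·y^2 + 1161·x·y^2·z - 360·x·y^3 - 90·y^3 + 450·y^3·z + 2458·x·y·z^2 + 780·y^2·z^2 - 384·x^4 - 736·x^3·z + 1008·x^2·z^2 + 640·x·z^3 - 320·z^3 + 240·y·z^3    [combine like terms]

800·x^3 - 320·x^2 + 784·x^2·z - 40·x + 432·x·z + 1852·x^2·y - 178·x·y - 1848·x·y·z - 182·y + 1268·y·z + 615·x·y^2 + 243·y^2 - 1371·y^2·z - 2632·x·z^2 - 320·z + 1064·z^2 - 1838·y·z^2 + 24 - 1392·x^3·y - 380·x^2·y·z - 1428·x^2·y^2 + 1161·x·y^2·z - 360·x·y^3 - 90·y^3 + 450·y^3·z + 2458·x·y·z^2 + 780·y^2·z^2 - 384·x^4 - 736·x^3·z + 1008·x^2·z^2 + 640·x·z^3 - 320·z^3 + 240·y·z^3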